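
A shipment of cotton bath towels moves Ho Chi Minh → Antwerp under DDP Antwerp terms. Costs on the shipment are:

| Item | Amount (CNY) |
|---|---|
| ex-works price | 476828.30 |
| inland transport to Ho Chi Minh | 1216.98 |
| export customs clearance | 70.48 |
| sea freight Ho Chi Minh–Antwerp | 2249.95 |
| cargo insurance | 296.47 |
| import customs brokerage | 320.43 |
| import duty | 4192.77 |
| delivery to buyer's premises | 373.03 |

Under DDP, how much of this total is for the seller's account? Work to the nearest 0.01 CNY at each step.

DDP: the seller bears all costs including import duty.
Seller's account: goods 476828.30 + inland to port 1216.98 + export clearance 70.48 + freight 2249.95 + insurance 296.47 + brokerage 320.43 + duty 4192.77 + delivery 373.03 = 485548.41
Buyer's account: 0.00

Seller's account: CNY 485548.41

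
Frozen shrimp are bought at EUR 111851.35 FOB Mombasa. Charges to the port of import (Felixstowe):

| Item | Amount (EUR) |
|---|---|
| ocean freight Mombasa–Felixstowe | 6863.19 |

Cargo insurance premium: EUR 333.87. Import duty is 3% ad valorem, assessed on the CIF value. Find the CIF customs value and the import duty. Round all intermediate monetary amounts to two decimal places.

CIF value: EUR 119048.41; import duty: EUR 3571.45

CIF = FOB price + freight + insurance
CIF = 111851.35 + 6863.19 + 333.87 = 119048.41
Import duty = 119048.41 × 3% = 3571.45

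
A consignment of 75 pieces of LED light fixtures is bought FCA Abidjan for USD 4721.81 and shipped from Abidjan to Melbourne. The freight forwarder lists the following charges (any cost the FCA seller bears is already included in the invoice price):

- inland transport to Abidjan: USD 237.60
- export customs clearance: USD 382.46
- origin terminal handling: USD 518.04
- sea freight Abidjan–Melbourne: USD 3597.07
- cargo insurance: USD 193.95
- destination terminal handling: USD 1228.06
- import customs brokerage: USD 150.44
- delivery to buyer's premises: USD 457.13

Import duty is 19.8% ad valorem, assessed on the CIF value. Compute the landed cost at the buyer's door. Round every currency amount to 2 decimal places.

FCA: the seller delivers export-cleared goods to the carrier; the buyer bears costs from that point.
Already in the invoice (seller's account under FCA): inland to port, export clearance — exclude.
CIF value = FCA price + origin terminal + freight + insurance = 4721.81 + 518.04 + 3597.07 + 193.95 = 9030.87
Import duty = 9030.87 × 19.8% = 1788.11
Buyer bears: origin terminal 518.04 + freight 3597.07 + insurance 193.95 + destination terminal 1228.06 + brokerage 150.44 + delivery 457.13 + duty 1788.11 = 7932.80
Landed cost = invoice 4721.81 + 7932.80 = 12654.61

Total landed cost: USD 12654.61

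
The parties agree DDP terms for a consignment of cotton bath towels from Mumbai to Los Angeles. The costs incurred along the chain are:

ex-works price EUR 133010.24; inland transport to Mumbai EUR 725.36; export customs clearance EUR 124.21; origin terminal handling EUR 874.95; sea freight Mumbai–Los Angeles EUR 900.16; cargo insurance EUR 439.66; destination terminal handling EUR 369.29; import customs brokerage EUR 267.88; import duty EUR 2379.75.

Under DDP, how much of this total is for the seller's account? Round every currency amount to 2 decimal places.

Seller's account: EUR 139091.50

DDP: the seller bears all costs including import duty.
Seller's account: goods 133010.24 + inland to port 725.36 + export clearance 124.21 + origin terminal 874.95 + freight 900.16 + insurance 439.66 + destination terminal 369.29 + brokerage 267.88 + duty 2379.75 = 139091.50
Buyer's account: 0.00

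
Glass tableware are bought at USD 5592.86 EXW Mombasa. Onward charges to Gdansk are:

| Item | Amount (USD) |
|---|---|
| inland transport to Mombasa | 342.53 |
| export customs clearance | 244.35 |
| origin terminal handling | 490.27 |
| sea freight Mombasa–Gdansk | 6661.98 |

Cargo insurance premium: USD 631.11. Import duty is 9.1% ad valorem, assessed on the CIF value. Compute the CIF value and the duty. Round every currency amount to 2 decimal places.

CIF = EXW price + pre-shipment costs + freight + insurance
CIF = 5592.86 + 342.53 + 244.35 + 490.27 + 6661.98 + 631.11 = 13963.10
Import duty = 13963.10 × 9.1% = 1270.64

CIF value: USD 13963.10; import duty: USD 1270.64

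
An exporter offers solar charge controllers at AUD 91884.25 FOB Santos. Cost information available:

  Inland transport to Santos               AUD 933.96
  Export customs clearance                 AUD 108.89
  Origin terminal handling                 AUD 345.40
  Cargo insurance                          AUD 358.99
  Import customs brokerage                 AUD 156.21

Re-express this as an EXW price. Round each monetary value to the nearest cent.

EXW price: AUD 90496.00

Not relevant to the conversion: insurance, brokerage — on the buyer under both terms; not part of either seller's price.
From FOB to EXW, the seller no longer bears: inland to port, export clearance, origin terminal.
EXW price = 91884.25 − 933.96 − 108.89 − 345.40 = 90496.00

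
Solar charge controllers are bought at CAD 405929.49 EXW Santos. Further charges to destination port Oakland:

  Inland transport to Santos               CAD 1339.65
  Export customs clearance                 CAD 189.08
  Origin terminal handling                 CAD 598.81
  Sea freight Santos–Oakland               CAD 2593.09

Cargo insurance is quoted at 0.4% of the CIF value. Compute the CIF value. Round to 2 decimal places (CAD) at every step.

CIF value: CAD 412299.32

Let C be the CIF value. C = EXW price + pre-shipment costs + freight + 0.4% × C
C − 0.4% × C = 405929.49 + 1339.65 + 189.08 + 598.81 + 2593.09
0.996 × C = 410650.12
C = 410650.12 / 0.996 = 412299.32
Insurance premium = 0.4% × 412299.32 = 1649.20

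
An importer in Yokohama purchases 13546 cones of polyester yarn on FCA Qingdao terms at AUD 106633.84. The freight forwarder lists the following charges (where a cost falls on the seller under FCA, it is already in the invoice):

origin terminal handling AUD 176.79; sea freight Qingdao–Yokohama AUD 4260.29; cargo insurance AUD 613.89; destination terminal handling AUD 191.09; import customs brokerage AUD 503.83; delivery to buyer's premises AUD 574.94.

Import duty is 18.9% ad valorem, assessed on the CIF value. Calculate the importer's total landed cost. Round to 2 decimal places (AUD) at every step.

Total landed cost: AUD 134063.10

FCA: the seller delivers export-cleared goods to the carrier; the buyer bears costs from that point.
CIF value = FCA price + origin terminal + freight + insurance = 106633.84 + 176.79 + 4260.29 + 613.89 = 111684.81
Import duty = 111684.81 × 18.9% = 21108.43
Buyer bears: origin terminal 176.79 + freight 4260.29 + insurance 613.89 + destination terminal 191.09 + brokerage 503.83 + delivery 574.94 + duty 21108.43 = 27429.26
Landed cost = invoice 106633.84 + 27429.26 = 134063.10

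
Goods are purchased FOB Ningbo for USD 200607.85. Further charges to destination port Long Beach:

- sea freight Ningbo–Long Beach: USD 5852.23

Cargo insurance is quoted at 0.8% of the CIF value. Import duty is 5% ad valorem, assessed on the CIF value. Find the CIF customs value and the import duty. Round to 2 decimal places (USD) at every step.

CIF value: USD 208125.08; import duty: USD 10406.25

Let C be the CIF value. C = FOB price + freight + 0.8% × C
C − 0.8% × C = 200607.85 + 5852.23
0.992 × C = 206460.08
C = 206460.08 / 0.992 = 208125.08
Insurance premium = 0.8% × 208125.08 = 1665.00
Import duty = 208125.08 × 5% = 10406.25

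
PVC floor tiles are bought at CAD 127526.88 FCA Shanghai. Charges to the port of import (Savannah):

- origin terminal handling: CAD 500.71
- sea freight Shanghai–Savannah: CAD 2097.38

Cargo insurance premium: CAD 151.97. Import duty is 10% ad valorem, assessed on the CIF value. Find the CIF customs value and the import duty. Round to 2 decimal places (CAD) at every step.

CIF value: CAD 130276.94; import duty: CAD 13027.69

CIF = FCA price + pre-shipment costs + freight + insurance
CIF = 127526.88 + 500.71 + 2097.38 + 151.97 = 130276.94
Import duty = 130276.94 × 10% = 13027.69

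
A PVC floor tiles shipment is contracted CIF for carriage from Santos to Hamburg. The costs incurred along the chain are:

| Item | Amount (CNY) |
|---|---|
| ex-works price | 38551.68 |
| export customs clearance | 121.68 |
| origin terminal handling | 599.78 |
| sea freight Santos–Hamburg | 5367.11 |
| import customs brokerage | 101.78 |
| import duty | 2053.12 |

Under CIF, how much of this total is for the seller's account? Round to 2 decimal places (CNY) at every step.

Seller's account: CNY 44640.25

CIF: the seller pays costs through ocean freight and marine insurance to the destination port.
Seller's account: goods 38551.68 + export clearance 121.68 + origin terminal 599.78 + freight 5367.11 = 44640.25
Buyer's account: brokerage 101.78 + duty 2053.12 = 2154.90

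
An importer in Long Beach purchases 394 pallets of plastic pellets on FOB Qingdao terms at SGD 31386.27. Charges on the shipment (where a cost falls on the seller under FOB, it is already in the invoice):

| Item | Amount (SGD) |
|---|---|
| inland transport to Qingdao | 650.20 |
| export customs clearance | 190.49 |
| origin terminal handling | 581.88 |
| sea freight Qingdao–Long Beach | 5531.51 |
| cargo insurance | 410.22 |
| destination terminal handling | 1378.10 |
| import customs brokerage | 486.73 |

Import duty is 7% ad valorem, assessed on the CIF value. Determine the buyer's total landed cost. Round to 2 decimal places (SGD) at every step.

Total landed cost: SGD 41805.79

FOB: the seller bears costs until goods are on board at the origin port; the buyer bears freight, insurance and all costs thereafter.
Already in the invoice (seller's account under FOB): inland to port, export clearance, origin terminal — exclude.
CIF value = FOB price + freight + insurance = 31386.27 + 5531.51 + 410.22 = 37328.00
Import duty = 37328.00 × 7% = 2612.96
Buyer bears: freight 5531.51 + insurance 410.22 + destination terminal 1378.10 + brokerage 486.73 + duty 2612.96 = 10419.52
Landed cost = invoice 31386.27 + 10419.52 = 41805.79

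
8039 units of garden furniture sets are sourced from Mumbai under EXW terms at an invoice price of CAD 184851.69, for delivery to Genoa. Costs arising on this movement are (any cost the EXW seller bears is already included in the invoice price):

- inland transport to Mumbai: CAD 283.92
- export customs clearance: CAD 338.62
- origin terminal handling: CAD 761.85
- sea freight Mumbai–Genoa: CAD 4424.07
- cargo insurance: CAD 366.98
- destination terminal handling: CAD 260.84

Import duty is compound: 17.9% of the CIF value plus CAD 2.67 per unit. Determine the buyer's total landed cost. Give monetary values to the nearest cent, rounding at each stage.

Total landed cost: CAD 246945.96

EXW: the seller makes goods available at their premises; the buyer bears all onward costs.
CIF value = EXW price + inland to port + export clearance + origin terminal + freight + insurance = 184851.69 + 283.92 + 338.62 + 761.85 + 4424.07 + 366.98 = 191027.13
Ad valorem component: 191027.13 × 17.9% = 34193.86
Specific component: 8039 × 2.67 = 21464.13
Import duty = 34193.86 + 21464.13 = 55657.99
Buyer bears: inland to port 283.92 + export clearance 338.62 + origin terminal 761.85 + freight 4424.07 + insurance 366.98 + destination terminal 260.84 + duty 55657.99 = 62094.27
Landed cost = invoice 184851.69 + 62094.27 = 246945.96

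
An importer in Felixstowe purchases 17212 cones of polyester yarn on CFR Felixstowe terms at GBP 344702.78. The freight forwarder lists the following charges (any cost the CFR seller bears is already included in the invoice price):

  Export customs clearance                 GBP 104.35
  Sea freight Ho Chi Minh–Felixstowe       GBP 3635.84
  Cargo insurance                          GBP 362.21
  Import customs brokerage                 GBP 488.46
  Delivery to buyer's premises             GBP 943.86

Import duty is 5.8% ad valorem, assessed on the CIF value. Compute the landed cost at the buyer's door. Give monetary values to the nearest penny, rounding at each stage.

Total landed cost: GBP 366511.08

CFR: the seller pays costs through ocean freight to the destination port, but not insurance.
Already in the invoice (seller's account under CFR): export clearance, freight — exclude.
CIF value = CFR price + insurance = 344702.78 + 362.21 = 345064.99
Import duty = 345064.99 × 5.8% = 20013.77
Buyer bears: insurance 362.21 + brokerage 488.46 + delivery 943.86 + duty 20013.77 = 21808.30
Landed cost = invoice 344702.78 + 21808.30 = 366511.08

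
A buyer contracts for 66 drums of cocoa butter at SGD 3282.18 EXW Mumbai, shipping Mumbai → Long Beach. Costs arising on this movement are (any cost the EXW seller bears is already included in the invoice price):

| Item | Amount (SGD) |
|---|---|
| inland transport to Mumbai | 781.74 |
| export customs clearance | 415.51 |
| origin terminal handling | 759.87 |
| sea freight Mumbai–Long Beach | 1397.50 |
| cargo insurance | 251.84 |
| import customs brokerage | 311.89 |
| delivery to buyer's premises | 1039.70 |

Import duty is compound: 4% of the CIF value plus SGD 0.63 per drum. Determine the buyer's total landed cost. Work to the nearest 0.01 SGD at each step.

Total landed cost: SGD 8557.36

EXW: the seller makes goods available at their premises; the buyer bears all onward costs.
CIF value = EXW price + inland to port + export clearance + origin terminal + freight + insurance = 3282.18 + 781.74 + 415.51 + 759.87 + 1397.50 + 251.84 = 6888.64
Ad valorem component: 6888.64 × 4% = 275.55
Specific component: 66 × 0.63 = 41.58
Import duty = 275.55 + 41.58 = 317.13
Buyer bears: inland to port 781.74 + export clearance 415.51 + origin terminal 759.87 + freight 1397.50 + insurance 251.84 + brokerage 311.89 + delivery 1039.70 + duty 317.13 = 5275.18
Landed cost = invoice 3282.18 + 5275.18 = 8557.36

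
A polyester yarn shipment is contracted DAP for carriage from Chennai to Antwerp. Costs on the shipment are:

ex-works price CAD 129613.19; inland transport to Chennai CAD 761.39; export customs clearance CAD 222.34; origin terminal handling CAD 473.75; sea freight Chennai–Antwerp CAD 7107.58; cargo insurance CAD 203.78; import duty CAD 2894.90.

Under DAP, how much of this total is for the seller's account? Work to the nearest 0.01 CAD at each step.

Seller's account: CAD 138382.03

DAP: the seller bears all costs to the named destination except import duty and clearance.
Seller's account: goods 129613.19 + inland to port 761.39 + export clearance 222.34 + origin terminal 473.75 + freight 7107.58 + insurance 203.78 = 138382.03
Buyer's account: duty 2894.90 = 2894.90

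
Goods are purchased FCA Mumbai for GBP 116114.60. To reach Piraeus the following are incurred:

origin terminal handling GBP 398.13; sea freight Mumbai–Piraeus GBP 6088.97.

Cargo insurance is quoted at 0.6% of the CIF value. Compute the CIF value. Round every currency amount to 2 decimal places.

Let C be the CIF value. C = FCA price + pre-shipment costs + freight + 0.6% × C
C − 0.6% × C = 116114.60 + 398.13 + 6088.97
0.994 × C = 122601.70
C = 122601.70 / 0.994 = 123341.75
Insurance premium = 0.6% × 123341.75 = 740.05

CIF value: GBP 123341.75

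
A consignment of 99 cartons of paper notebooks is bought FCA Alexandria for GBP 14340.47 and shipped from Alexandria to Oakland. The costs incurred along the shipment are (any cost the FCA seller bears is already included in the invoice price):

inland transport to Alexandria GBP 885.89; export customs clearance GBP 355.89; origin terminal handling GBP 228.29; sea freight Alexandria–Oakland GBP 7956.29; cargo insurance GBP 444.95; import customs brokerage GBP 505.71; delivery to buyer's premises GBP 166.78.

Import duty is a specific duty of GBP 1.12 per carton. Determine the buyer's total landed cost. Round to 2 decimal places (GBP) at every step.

FCA: the seller delivers export-cleared goods to the carrier; the buyer bears costs from that point.
Already in the invoice (seller's account under FCA): inland to port, export clearance — exclude.
CIF value = FCA price + origin terminal + freight + insurance = 14340.47 + 228.29 + 7956.29 + 444.95 = 22970.00
Import duty = 99 × 1.12 = 110.88
Buyer bears: origin terminal 228.29 + freight 7956.29 + insurance 444.95 + brokerage 505.71 + delivery 166.78 + duty 110.88 = 9412.90
Landed cost = invoice 14340.47 + 9412.90 = 23753.37

Total landed cost: GBP 23753.37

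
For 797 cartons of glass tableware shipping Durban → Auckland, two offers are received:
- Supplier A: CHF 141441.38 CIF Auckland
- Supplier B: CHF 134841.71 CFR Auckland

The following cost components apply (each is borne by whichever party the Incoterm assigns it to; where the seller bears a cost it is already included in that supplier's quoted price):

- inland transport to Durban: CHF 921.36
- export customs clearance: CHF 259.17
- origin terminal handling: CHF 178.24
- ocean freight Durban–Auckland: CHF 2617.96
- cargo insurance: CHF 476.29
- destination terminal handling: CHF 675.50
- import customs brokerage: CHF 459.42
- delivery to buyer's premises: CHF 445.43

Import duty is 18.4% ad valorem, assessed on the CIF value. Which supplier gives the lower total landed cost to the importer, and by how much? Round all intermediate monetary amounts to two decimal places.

Supplier A (CIF):
The CIF price already equals the CIF value: 141441.38
Import duty = 141441.38 × 18.4% = 26025.21
Buyer bears (A): 675.50 + 459.42 + 445.43 = 1580.35
Landed cost (A) = invoice 141441.38 + 1580.35 + duty 26025.21 = 169046.94
Supplier B (CFR):
CIF value = CFR price + insurance = 134841.71 + 476.29 = 135318.00
Import duty = 135318.00 × 18.4% = 24898.51
Buyer bears (B): 476.29 + 675.50 + 459.42 + 445.43 = 2056.64
Landed cost (B) = invoice 134841.71 + 2056.64 + duty 24898.51 = 161796.86
Difference = |169046.94 − 161796.86| = 7250.08

Supplier B is cheaper by CHF 7250.08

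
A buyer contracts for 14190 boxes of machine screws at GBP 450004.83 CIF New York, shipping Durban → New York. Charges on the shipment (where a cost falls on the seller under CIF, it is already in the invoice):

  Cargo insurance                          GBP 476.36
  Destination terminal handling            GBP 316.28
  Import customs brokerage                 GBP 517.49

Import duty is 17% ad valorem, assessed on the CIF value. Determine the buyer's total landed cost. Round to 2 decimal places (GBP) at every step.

CIF: the seller pays costs through ocean freight and marine insurance to the destination port.
Already in the invoice (seller's account under CIF): insurance — exclude.
The CIF price already equals the CIF value: 450004.83
Import duty = 450004.83 × 17% = 76500.82
Buyer bears: destination terminal 316.28 + brokerage 517.49 + duty 76500.82 = 77334.59
Landed cost = invoice 450004.83 + 77334.59 = 527339.42

Total landed cost: GBP 527339.42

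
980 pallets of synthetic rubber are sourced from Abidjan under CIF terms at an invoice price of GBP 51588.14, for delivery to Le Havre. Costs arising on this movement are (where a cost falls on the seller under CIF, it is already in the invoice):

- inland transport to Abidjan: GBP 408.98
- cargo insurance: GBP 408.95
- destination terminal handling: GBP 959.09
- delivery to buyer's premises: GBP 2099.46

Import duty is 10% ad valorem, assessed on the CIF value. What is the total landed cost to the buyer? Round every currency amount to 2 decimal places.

Total landed cost: GBP 59805.50

CIF: the seller pays costs through ocean freight and marine insurance to the destination port.
Already in the invoice (seller's account under CIF): inland to port, insurance — exclude.
The CIF price already equals the CIF value: 51588.14
Import duty = 51588.14 × 10% = 5158.81
Buyer bears: destination terminal 959.09 + delivery 2099.46 + duty 5158.81 = 8217.36
Landed cost = invoice 51588.14 + 8217.36 = 59805.50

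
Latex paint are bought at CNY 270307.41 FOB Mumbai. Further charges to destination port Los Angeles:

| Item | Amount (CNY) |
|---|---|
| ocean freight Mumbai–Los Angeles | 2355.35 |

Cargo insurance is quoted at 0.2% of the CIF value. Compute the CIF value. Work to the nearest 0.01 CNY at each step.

CIF value: CNY 273209.18

Let C be the CIF value. C = FOB price + freight + 0.2% × C
C − 0.2% × C = 270307.41 + 2355.35
0.998 × C = 272662.76
C = 272662.76 / 0.998 = 273209.18
Insurance premium = 0.2% × 273209.18 = 546.42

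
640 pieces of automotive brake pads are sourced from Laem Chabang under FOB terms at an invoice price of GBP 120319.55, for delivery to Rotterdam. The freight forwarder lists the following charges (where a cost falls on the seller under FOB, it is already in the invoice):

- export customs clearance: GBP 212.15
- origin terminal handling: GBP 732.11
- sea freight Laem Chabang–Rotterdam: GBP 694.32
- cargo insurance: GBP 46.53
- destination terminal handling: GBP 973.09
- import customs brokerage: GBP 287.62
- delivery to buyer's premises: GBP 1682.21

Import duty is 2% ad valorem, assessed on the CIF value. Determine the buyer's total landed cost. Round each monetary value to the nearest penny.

Total landed cost: GBP 126424.53

FOB: the seller bears costs until goods are on board at the origin port; the buyer bears freight, insurance and all costs thereafter.
Already in the invoice (seller's account under FOB): export clearance, origin terminal — exclude.
CIF value = FOB price + freight + insurance = 120319.55 + 694.32 + 46.53 = 121060.40
Import duty = 121060.40 × 2% = 2421.21
Buyer bears: freight 694.32 + insurance 46.53 + destination terminal 973.09 + brokerage 287.62 + delivery 1682.21 + duty 2421.21 = 6104.98
Landed cost = invoice 120319.55 + 6104.98 = 126424.53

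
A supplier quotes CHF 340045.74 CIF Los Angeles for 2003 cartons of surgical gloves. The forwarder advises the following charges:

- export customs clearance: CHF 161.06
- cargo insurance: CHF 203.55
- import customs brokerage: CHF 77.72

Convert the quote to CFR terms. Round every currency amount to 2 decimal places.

Not relevant to the conversion: export clearance — on the seller under both CIF and CFR; already in the CIF price and stays in the CFR price. brokerage — on the buyer under both terms; not part of either seller's price.
From CIF to CFR, the seller no longer bears: insurance.
CFR price = 340045.74 − 203.55 = 339842.19

CFR price: CHF 339842.19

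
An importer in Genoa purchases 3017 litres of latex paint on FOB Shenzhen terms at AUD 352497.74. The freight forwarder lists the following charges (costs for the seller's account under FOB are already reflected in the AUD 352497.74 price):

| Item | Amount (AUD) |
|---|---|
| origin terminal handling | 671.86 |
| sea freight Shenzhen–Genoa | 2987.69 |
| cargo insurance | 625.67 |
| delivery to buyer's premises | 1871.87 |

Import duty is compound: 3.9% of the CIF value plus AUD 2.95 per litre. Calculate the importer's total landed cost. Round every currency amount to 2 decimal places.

FOB: the seller bears costs until goods are on board at the origin port; the buyer bears freight, insurance and all costs thereafter.
Already in the invoice (seller's account under FOB): origin terminal — exclude.
CIF value = FOB price + freight + insurance = 352497.74 + 2987.69 + 625.67 = 356111.10
Ad valorem component: 356111.10 × 3.9% = 13888.33
Specific component: 3017 × 2.95 = 8900.15
Import duty = 13888.33 + 8900.15 = 22788.48
Buyer bears: freight 2987.69 + insurance 625.67 + delivery 1871.87 + duty 22788.48 = 28273.71
Landed cost = invoice 352497.74 + 28273.71 = 380771.45

Total landed cost: AUD 380771.45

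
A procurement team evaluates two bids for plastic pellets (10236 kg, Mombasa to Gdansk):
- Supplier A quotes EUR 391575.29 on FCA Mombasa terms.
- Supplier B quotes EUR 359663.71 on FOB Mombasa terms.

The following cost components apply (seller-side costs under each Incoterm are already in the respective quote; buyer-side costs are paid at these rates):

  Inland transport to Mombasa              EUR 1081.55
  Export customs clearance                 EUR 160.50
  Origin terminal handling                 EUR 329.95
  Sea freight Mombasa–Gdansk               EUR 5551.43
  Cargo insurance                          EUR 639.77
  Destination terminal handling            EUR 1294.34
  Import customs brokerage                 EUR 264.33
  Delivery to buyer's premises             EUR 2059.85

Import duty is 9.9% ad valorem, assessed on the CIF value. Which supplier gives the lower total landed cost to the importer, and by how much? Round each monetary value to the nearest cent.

Supplier B is cheaper by EUR 35433.44

Supplier A (FCA):
CIF value = FCA price + origin terminal + freight + insurance = 391575.29 + 329.95 + 5551.43 + 639.77 = 398096.44
Import duty = 398096.44 × 9.9% = 39411.55
Buyer bears (A): 329.95 + 5551.43 + 639.77 + 1294.34 + 264.33 + 2059.85 = 10139.67
Landed cost (A) = invoice 391575.29 + 10139.67 + duty 39411.55 = 441126.51
Supplier B (FOB):
CIF value = FOB price + freight + insurance = 359663.71 + 5551.43 + 639.77 = 365854.91
Import duty = 365854.91 × 9.9% = 36219.64
Buyer bears (B): 5551.43 + 639.77 + 1294.34 + 264.33 + 2059.85 = 9809.72
Landed cost (B) = invoice 359663.71 + 9809.72 + duty 36219.64 = 405693.07
Difference = |441126.51 − 405693.07| = 35433.44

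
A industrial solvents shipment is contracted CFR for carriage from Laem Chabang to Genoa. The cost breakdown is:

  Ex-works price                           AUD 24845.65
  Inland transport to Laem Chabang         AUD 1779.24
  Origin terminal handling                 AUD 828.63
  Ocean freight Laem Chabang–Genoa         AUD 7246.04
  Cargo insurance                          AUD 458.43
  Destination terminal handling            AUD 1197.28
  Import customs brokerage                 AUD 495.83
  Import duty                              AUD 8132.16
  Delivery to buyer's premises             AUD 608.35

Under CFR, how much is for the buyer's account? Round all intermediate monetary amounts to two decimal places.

CFR: the seller pays costs through ocean freight to the destination port, but not insurance.
Seller's account: goods 24845.65 + inland to port 1779.24 + origin terminal 828.63 + freight 7246.04 = 34699.56
Buyer's account: insurance 458.43 + destination terminal 1197.28 + brokerage 495.83 + duty 8132.16 + delivery 608.35 = 10892.05

Buyer's account: AUD 10892.05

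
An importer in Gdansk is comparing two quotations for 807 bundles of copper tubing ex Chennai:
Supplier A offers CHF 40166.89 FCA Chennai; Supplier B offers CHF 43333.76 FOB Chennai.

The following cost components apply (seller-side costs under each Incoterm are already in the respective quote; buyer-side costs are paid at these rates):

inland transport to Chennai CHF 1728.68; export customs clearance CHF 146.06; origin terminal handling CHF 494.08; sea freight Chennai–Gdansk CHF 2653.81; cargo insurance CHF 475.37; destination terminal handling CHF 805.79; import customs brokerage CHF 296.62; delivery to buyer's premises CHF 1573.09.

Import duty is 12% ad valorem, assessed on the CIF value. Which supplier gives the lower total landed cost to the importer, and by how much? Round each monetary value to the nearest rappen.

Supplier A (FCA):
CIF value = FCA price + origin terminal + freight + insurance = 40166.89 + 494.08 + 2653.81 + 475.37 = 43790.15
Import duty = 43790.15 × 12% = 5254.82
Buyer bears (A): 494.08 + 2653.81 + 475.37 + 805.79 + 296.62 + 1573.09 = 6298.76
Landed cost (A) = invoice 40166.89 + 6298.76 + duty 5254.82 = 51720.47
Supplier B (FOB):
CIF value = FOB price + freight + insurance = 43333.76 + 2653.81 + 475.37 = 46462.94
Import duty = 46462.94 × 12% = 5575.55
Buyer bears (B): 2653.81 + 475.37 + 805.79 + 296.62 + 1573.09 = 5804.68
Landed cost (B) = invoice 43333.76 + 5804.68 + duty 5575.55 = 54713.99
Difference = |51720.47 − 54713.99| = 2993.52

Supplier A is cheaper by CHF 2993.52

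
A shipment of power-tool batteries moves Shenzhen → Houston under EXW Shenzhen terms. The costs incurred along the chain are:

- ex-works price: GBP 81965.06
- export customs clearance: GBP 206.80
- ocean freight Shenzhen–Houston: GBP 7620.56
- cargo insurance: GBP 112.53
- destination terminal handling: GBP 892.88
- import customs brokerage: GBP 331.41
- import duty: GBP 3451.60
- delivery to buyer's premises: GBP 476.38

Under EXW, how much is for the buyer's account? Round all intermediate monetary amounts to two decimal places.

EXW: the seller makes goods available at their premises; the buyer bears all onward costs.
Seller's account: goods 81965.06 = 81965.06
Buyer's account: export clearance 206.80 + freight 7620.56 + insurance 112.53 + destination terminal 892.88 + brokerage 331.41 + duty 3451.60 + delivery 476.38 = 13092.16

Buyer's account: GBP 13092.16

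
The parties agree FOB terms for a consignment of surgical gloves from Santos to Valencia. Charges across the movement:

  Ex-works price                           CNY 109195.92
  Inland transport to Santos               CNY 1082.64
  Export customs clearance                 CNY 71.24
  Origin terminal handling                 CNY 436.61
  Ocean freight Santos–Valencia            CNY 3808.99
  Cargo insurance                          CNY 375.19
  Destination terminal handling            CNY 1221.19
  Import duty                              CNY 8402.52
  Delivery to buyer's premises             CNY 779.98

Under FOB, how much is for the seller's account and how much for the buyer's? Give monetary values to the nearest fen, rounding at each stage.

FOB: the seller bears costs until goods are on board at the origin port; the buyer bears freight, insurance and all costs thereafter.
Seller's account: goods 109195.92 + inland to port 1082.64 + export clearance 71.24 + origin terminal 436.61 = 110786.41
Buyer's account: freight 3808.99 + insurance 375.19 + destination terminal 1221.19 + duty 8402.52 + delivery 779.98 = 14587.87

Seller: CNY 110786.41; buyer: CNY 14587.87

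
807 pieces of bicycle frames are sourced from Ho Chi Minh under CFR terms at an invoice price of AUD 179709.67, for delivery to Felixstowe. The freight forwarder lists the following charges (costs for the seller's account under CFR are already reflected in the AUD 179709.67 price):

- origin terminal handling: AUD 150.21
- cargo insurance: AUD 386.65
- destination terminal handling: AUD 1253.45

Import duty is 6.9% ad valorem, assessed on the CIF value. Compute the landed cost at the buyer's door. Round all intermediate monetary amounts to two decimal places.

Total landed cost: AUD 193776.42

CFR: the seller pays costs through ocean freight to the destination port, but not insurance.
Already in the invoice (seller's account under CFR): origin terminal — exclude.
CIF value = CFR price + insurance = 179709.67 + 386.65 = 180096.32
Import duty = 180096.32 × 6.9% = 12426.65
Buyer bears: insurance 386.65 + destination terminal 1253.45 + duty 12426.65 = 14066.75
Landed cost = invoice 179709.67 + 14066.75 = 193776.42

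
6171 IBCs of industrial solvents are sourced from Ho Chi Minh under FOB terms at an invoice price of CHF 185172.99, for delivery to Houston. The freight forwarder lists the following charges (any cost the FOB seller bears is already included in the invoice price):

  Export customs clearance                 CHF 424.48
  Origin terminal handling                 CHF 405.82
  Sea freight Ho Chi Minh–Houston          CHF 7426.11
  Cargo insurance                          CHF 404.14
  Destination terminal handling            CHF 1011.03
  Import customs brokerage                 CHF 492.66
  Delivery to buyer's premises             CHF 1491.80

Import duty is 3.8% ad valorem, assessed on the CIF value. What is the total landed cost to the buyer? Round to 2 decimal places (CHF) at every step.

Total landed cost: CHF 203332.85

FOB: the seller bears costs until goods are on board at the origin port; the buyer bears freight, insurance and all costs thereafter.
Already in the invoice (seller's account under FOB): export clearance, origin terminal — exclude.
CIF value = FOB price + freight + insurance = 185172.99 + 7426.11 + 404.14 = 193003.24
Import duty = 193003.24 × 3.8% = 7334.12
Buyer bears: freight 7426.11 + insurance 404.14 + destination terminal 1011.03 + brokerage 492.66 + delivery 1491.80 + duty 7334.12 = 18159.86
Landed cost = invoice 185172.99 + 18159.86 = 203332.85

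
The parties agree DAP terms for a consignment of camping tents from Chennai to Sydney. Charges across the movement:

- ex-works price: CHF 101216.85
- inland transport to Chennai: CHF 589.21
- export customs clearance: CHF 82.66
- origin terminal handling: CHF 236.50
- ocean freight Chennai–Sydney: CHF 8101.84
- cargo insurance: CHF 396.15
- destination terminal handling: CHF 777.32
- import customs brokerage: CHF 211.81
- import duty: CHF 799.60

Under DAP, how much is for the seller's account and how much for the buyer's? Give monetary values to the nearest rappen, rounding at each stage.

DAP: the seller bears all costs to the named destination except import duty and clearance.
Seller's account: goods 101216.85 + inland to port 589.21 + export clearance 82.66 + origin terminal 236.50 + freight 8101.84 + insurance 396.15 + destination terminal 777.32 = 111400.53
Buyer's account: brokerage 211.81 + duty 799.60 = 1011.41

Seller: CHF 111400.53; buyer: CHF 1011.41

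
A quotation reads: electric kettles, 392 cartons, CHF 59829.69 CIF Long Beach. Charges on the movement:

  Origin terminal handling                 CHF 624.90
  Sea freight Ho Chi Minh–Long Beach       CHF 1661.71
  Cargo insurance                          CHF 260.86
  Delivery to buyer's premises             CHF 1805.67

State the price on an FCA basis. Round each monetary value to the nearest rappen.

FCA price: CHF 57282.22

Not relevant to the conversion: delivery — on the buyer under both terms; not part of either seller's price.
From CIF to FCA, the seller no longer bears: origin terminal, freight, insurance.
FCA price = 59829.69 − 624.90 − 1661.71 − 260.86 = 57282.22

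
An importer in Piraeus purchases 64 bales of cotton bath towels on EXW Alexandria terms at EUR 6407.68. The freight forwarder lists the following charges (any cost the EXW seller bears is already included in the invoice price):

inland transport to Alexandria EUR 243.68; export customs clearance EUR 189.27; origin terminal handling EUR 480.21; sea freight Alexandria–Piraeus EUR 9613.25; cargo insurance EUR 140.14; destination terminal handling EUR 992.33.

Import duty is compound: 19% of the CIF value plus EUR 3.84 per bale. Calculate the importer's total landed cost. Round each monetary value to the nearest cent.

EXW: the seller makes goods available at their premises; the buyer bears all onward costs.
CIF value = EXW price + inland to port + export clearance + origin terminal + freight + insurance = 6407.68 + 243.68 + 189.27 + 480.21 + 9613.25 + 140.14 = 17074.23
Ad valorem component: 17074.23 × 19% = 3244.10
Specific component: 64 × 3.84 = 245.76
Import duty = 3244.10 + 245.76 = 3489.86
Buyer bears: inland to port 243.68 + export clearance 189.27 + origin terminal 480.21 + freight 9613.25 + insurance 140.14 + destination terminal 992.33 + duty 3489.86 = 15148.74
Landed cost = invoice 6407.68 + 15148.74 = 21556.42

Total landed cost: EUR 21556.42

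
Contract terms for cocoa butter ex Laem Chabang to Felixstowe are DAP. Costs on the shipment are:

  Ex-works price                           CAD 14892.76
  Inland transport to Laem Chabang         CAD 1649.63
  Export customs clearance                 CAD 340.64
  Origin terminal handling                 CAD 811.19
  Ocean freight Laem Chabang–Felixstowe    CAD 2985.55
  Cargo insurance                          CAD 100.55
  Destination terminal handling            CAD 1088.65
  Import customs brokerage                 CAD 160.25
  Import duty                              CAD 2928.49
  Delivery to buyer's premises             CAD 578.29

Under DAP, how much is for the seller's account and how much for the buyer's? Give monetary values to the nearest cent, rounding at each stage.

Seller: CAD 22447.26; buyer: CAD 3088.74

DAP: the seller bears all costs to the named destination except import duty and clearance.
Seller's account: goods 14892.76 + inland to port 1649.63 + export clearance 340.64 + origin terminal 811.19 + freight 2985.55 + insurance 100.55 + destination terminal 1088.65 + delivery 578.29 = 22447.26
Buyer's account: brokerage 160.25 + duty 2928.49 = 3088.74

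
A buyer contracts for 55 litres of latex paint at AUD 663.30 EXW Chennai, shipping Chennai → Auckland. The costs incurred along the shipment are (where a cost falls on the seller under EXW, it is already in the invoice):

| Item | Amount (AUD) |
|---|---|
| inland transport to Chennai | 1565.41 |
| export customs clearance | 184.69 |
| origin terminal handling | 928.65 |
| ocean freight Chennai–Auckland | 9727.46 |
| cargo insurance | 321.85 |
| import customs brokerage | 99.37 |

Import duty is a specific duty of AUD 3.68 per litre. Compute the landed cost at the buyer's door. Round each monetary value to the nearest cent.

EXW: the seller makes goods available at their premises; the buyer bears all onward costs.
CIF value = EXW price + inland to port + export clearance + origin terminal + freight + insurance = 663.30 + 1565.41 + 184.69 + 928.65 + 9727.46 + 321.85 = 13391.36
Import duty = 55 × 3.68 = 202.40
Buyer bears: inland to port 1565.41 + export clearance 184.69 + origin terminal 928.65 + freight 9727.46 + insurance 321.85 + brokerage 99.37 + duty 202.40 = 13029.83
Landed cost = invoice 663.30 + 13029.83 = 13693.13

Total landed cost: AUD 13693.13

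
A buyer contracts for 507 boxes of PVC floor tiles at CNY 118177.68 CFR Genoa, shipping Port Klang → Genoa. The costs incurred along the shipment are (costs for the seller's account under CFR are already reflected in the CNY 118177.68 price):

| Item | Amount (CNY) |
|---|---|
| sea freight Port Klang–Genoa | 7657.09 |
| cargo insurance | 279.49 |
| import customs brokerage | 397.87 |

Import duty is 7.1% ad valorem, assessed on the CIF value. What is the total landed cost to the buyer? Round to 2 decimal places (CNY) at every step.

Total landed cost: CNY 127265.50

CFR: the seller pays costs through ocean freight to the destination port, but not insurance.
Already in the invoice (seller's account under CFR): freight — exclude.
CIF value = CFR price + insurance = 118177.68 + 279.49 = 118457.17
Import duty = 118457.17 × 7.1% = 8410.46
Buyer bears: insurance 279.49 + brokerage 397.87 + duty 8410.46 = 9087.82
Landed cost = invoice 118177.68 + 9087.82 = 127265.50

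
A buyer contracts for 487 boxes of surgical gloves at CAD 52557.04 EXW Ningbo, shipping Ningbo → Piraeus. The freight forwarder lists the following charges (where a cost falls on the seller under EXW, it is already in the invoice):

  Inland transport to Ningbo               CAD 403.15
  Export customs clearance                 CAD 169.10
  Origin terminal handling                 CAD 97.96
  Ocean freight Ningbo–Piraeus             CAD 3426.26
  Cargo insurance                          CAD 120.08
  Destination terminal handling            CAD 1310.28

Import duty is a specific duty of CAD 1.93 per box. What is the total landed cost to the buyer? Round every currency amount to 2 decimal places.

Total landed cost: CAD 59023.78

EXW: the seller makes goods available at their premises; the buyer bears all onward costs.
CIF value = EXW price + inland to port + export clearance + origin terminal + freight + insurance = 52557.04 + 403.15 + 169.10 + 97.96 + 3426.26 + 120.08 = 56773.59
Import duty = 487 × 1.93 = 939.91
Buyer bears: inland to port 403.15 + export clearance 169.10 + origin terminal 97.96 + freight 3426.26 + insurance 120.08 + destination terminal 1310.28 + duty 939.91 = 6466.74
Landed cost = invoice 52557.04 + 6466.74 = 59023.78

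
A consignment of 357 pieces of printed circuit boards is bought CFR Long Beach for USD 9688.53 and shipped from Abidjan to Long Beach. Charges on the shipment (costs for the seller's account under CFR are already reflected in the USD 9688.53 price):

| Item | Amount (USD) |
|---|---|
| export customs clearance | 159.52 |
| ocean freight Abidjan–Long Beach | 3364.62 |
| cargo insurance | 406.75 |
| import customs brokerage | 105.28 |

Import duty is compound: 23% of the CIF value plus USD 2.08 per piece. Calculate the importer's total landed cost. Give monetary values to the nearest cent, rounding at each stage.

CFR: the seller pays costs through ocean freight to the destination port, but not insurance.
Already in the invoice (seller's account under CFR): export clearance, freight — exclude.
CIF value = CFR price + insurance = 9688.53 + 406.75 = 10095.28
Ad valorem component: 10095.28 × 23% = 2321.91
Specific component: 357 × 2.08 = 742.56
Import duty = 2321.91 + 742.56 = 3064.47
Buyer bears: insurance 406.75 + brokerage 105.28 + duty 3064.47 = 3576.50
Landed cost = invoice 9688.53 + 3576.50 = 13265.03

Total landed cost: USD 13265.03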